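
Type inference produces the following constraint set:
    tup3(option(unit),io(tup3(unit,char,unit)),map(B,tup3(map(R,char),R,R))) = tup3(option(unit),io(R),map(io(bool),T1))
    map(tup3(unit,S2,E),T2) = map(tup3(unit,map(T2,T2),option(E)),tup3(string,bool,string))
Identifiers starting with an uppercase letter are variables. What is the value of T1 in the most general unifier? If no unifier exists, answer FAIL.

FAIL

Decompose tup3/3: option(unit) = option(unit),  io(tup3(unit,char,unit)) = io(R),  map(B,tup3(map(R,char),R,R)) = map(io(bool),T1).
Delete trivial equation option(unit) = option(unit).
Decompose io/1: tup3(unit,char,unit) = R.
Bind R := tup3(unit,char,unit); substituting into the one remaining equation that mentions R gives: map(B,tup3(map(tup3(unit,char,unit),char),tup3(unit,char,unit),tup3(unit,char,unit))) = map(io(bool),T1).
Decompose map/2: B = io(bool),  tup3(map(tup3(unit,char,unit),char),tup3(unit,char,unit),tup3(unit,char,unit)) = T1.
Bind B := io(bool); no other remaining equation mentions B.
Bind T1 := tup3(map(tup3(unit,char,unit),char),tup3(unit,char,unit),tup3(unit,char,unit)); no other remaining equation mentions T1.
Decompose map/2: tup3(unit,S2,E) = tup3(unit,map(T2,T2),option(E)),  T2 = tup3(string,bool,string).
Decompose tup3/3: unit = unit,  S2 = map(T2,T2),  E = option(E).
Delete trivial equation unit = unit.
Bind S2 := map(T2,T2); no other remaining equation mentions S2.
Occurs check fails: E occurs in option(E); the equation E = option(E) has no finite solution.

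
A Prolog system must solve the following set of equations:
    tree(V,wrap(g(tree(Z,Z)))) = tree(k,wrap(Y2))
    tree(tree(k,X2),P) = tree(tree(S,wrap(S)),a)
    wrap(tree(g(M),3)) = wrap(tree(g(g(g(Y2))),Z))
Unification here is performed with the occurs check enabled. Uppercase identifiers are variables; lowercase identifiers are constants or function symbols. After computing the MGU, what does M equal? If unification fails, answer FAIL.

Decompose tree/2: V = k,  wrap(g(tree(Z,Z))) = wrap(Y2).
Bind V := k; no other remaining equation mentions V.
Decompose wrap/1: g(tree(Z,Z)) = Y2.
Bind Y2 := g(tree(Z,Z)); substituting into the one remaining equation that mentions Y2 gives: wrap(tree(g(M),3)) = wrap(tree(g(g(g(g(tree(Z,Z))))),Z)).
Decompose tree/2: tree(k,X2) = tree(S,wrap(S)),  P = a.
Decompose tree/2: k = S,  X2 = wrap(S).
Bind S := k; substituting into the one remaining equation that mentions S gives: X2 = wrap(k).
Bind X2 := wrap(k); no other remaining equation mentions X2.
Bind P := a; no other remaining equation mentions P.
Decompose wrap/1: tree(g(M),3) = tree(g(g(g(g(tree(Z,Z))))),Z).
Decompose tree/2: g(M) = g(g(g(g(tree(Z,Z))))),  3 = Z.
Decompose g/1: M = g(g(g(tree(Z,Z)))).
Bind M := g(g(g(tree(Z,Z)))); no other remaining equation mentions M.
Bind Z := 3. Substituting into the earlier bindings gives Y2 := g(tree(3,3)), M := g(g(g(tree(3,3)))).
MGU = { V ↦ k, Y2 ↦ g(tree(3,3)), S ↦ k, X2 ↦ wrap(k), P ↦ a, M ↦ g(g(g(tree(3,3)))), Z ↦ 3 }, so M ↦ g(g(g(tree(3,3)))).

g(g(g(tree(3,3))))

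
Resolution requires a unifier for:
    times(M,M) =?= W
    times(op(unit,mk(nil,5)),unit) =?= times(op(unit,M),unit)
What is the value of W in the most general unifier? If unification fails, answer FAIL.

Bind W := times(M,M); no other remaining equation mentions W.
Decompose times/2: op(unit,mk(nil,5)) =?= op(unit,M),  unit =?= unit.
Decompose op/2: unit =?= unit,  mk(nil,5) =?= M.
Delete trivial equation unit =?= unit.
Bind M := mk(nil,5); no other remaining equation mentions M. Substituting into the earlier binding gives W := times(mk(nil,5),mk(nil,5)).
Delete trivial equation unit =?= unit.
MGU = { W := times(mk(nil,5),mk(nil,5)), M := mk(nil,5) }, so W := times(mk(nil,5),mk(nil,5)).

times(mk(nil,5),mk(nil,5))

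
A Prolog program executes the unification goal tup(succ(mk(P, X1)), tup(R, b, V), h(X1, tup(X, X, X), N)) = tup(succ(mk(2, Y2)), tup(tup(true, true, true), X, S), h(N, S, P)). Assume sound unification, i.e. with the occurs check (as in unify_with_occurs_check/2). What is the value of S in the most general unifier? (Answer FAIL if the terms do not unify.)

Decompose tup/3: succ(mk(P, X1)) = succ(mk(2, Y2)),  tup(R, b, V) = tup(tup(true, true, true), X, S),  h(X1, tup(X, X, X), N) = h(N, S, P).
Decompose succ/1: mk(P, X1) = mk(2, Y2).
Decompose mk/2: P = 2,  X1 = Y2.
Bind P := 2; substituting into the one remaining equation that mentions P gives: h(X1, tup(X, X, X), N) = h(N, S, 2).
Bind X1 := Y2; substituting into the one remaining equation that mentions X1 gives: h(Y2, tup(X, X, X), N) = h(N, S, 2).
Decompose tup/3: R = tup(true, true, true),  b = X,  V = S.
Bind R := tup(true, true, true); no other remaining equation mentions R.
Bind X := b; substituting into the one remaining equation that mentions X gives: h(Y2, tup(b, b, b), N) = h(N, S, 2).
Bind V := S; no other remaining equation mentions V.
Decompose h/3: Y2 = N,  tup(b, b, b) = S,  N = 2.
Bind Y2 := N; no other remaining equation mentions Y2. Substituting into the earlier binding gives X1 := N.
Bind S := tup(b, b, b); no other remaining equation mentions S. Substituting into the earlier binding gives V := tup(b, b, b).
Bind N := 2. Substituting into the earlier bindings gives X1 := 2, Y2 := 2.
MGU = { P -> 2, X1 -> 2, R -> tup(true, true, true), X -> b, V -> tup(b, b, b), Y2 -> 2, S -> tup(b, b, b), N -> 2 }, so S -> tup(b, b, b).

tup(b, b, b)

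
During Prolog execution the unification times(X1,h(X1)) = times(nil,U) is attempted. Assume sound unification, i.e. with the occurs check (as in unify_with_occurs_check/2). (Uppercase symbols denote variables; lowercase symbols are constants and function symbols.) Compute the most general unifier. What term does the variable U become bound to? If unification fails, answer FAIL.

h(nil)

Decompose times/2: X1 = nil,  h(X1) = U.
Bind X1 := nil; substituting into the remaining equation gives: h(nil) = U.
Bind U := h(nil).
MGU = { X1 -> nil, U -> h(nil) }, so U -> h(nil).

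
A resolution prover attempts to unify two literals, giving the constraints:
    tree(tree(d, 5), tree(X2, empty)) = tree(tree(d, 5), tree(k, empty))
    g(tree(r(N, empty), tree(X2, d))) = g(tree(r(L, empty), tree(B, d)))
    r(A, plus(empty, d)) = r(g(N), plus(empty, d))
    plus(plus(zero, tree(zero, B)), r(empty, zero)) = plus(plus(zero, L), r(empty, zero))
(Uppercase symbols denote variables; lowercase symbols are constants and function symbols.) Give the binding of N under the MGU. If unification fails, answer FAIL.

Decompose tree/2: tree(d, 5) = tree(d, 5),  tree(X2, empty) = tree(k, empty).
Delete trivial equation tree(d, 5) = tree(d, 5).
Decompose tree/2: X2 = k,  empty = empty.
Bind X2 := k; substituting into the one remaining equation that mentions X2 gives: g(tree(r(N, empty), tree(k, d))) = g(tree(r(L, empty), tree(B, d))).
Delete trivial equation empty = empty.
Decompose g/1: tree(r(N, empty), tree(k, d)) = tree(r(L, empty), tree(B, d)).
Decompose tree/2: r(N, empty) = r(L, empty),  tree(k, d) = tree(B, d).
Decompose r/2: N = L,  empty = empty.
Bind N := L; substituting into the one remaining equation that mentions N gives: r(A, plus(empty, d)) = r(g(L), plus(empty, d)).
Delete trivial equation empty = empty.
Decompose tree/2: k = B,  d = d.
Bind B := k; substituting into the one remaining equation that mentions B gives: plus(plus(zero, tree(zero, k)), r(empty, zero)) = plus(plus(zero, L), r(empty, zero)).
Delete trivial equation d = d.
Decompose r/2: A = g(L),  plus(empty, d) = plus(empty, d).
Bind A := g(L); no other remaining equation mentions A.
Delete trivial equation plus(empty, d) = plus(empty, d).
Decompose plus/2: plus(zero, tree(zero, k)) = plus(zero, L),  r(empty, zero) = r(empty, zero).
Decompose plus/2: zero = zero,  tree(zero, k) = L.
Delete trivial equation zero = zero.
Bind L := tree(zero, k); no other remaining equation mentions L. Substituting into the earlier bindings gives N := tree(zero, k), A := g(tree(zero, k)).
Delete trivial equation r(empty, zero) = r(empty, zero).
MGU = { X2 := k, N := tree(zero, k), B := k, A := g(tree(zero, k)), L := tree(zero, k) }, so N := tree(zero, k).

tree(zero, k)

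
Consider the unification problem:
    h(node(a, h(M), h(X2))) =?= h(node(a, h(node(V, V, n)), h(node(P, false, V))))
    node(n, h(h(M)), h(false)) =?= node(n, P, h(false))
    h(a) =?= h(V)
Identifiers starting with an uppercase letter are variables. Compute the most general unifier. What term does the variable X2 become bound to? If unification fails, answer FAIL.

node(h(h(node(a, a, n))), false, a)

Decompose h/1: node(a, h(M), h(X2)) =?= node(a, h(node(V, V, n)), h(node(P, false, V))).
Decompose node/3: a =?= a,  h(M) =?= h(node(V, V, n)),  h(X2) =?= h(node(P, false, V)).
Delete trivial equation a =?= a.
Decompose h/1: M =?= node(V, V, n).
Bind M := node(V, V, n); substituting into the one remaining equation that mentions M gives: node(n, h(h(node(V, V, n))), h(false)) =?= node(n, P, h(false)).
Decompose h/1: X2 =?= node(P, false, V).
Bind X2 := node(P, false, V); no other remaining equation mentions X2.
Decompose node/3: n =?= n,  h(h(node(V, V, n))) =?= P,  h(false) =?= h(false).
Delete trivial equation n =?= n.
Bind P := h(h(node(V, V, n))); no other remaining equation mentions P. Substituting into the earlier binding gives X2 := node(h(h(node(V, V, n))), false, V).
Delete trivial equation h(false) =?= h(false).
Decompose h/1: a =?= V.
Bind V := a. Substituting into the earlier bindings gives M := node(a, a, n), X2 := node(h(h(node(a, a, n))), false, a), P := h(h(node(a, a, n))).
MGU = { M -> node(a, a, n), X2 -> node(h(h(node(a, a, n))), false, a), P -> h(h(node(a, a, n))), V -> a }, so X2 -> node(h(h(node(a, a, n))), false, a).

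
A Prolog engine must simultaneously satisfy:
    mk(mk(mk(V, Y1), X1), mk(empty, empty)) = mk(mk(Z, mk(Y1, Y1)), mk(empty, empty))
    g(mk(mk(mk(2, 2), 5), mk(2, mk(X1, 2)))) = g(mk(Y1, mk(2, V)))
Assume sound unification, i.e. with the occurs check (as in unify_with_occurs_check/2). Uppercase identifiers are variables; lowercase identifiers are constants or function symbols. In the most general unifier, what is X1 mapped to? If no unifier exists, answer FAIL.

mk(mk(mk(2, 2), 5), mk(mk(2, 2), 5))

Decompose mk/2: mk(mk(V, Y1), X1) = mk(Z, mk(Y1, Y1)),  mk(empty, empty) = mk(empty, empty).
Decompose mk/2: mk(V, Y1) = Z,  X1 = mk(Y1, Y1).
Bind Z := mk(V, Y1); no other remaining equation mentions Z.
Bind X1 := mk(Y1, Y1); substituting into the one remaining equation that mentions X1 gives: g(mk(mk(mk(2, 2), 5), mk(2, mk(mk(Y1, Y1), 2)))) = g(mk(Y1, mk(2, V))).
Delete trivial equation mk(empty, empty) = mk(empty, empty).
Decompose g/1: mk(mk(mk(2, 2), 5), mk(2, mk(mk(Y1, Y1), 2))) = mk(Y1, mk(2, V)).
Decompose mk/2: mk(mk(2, 2), 5) = Y1,  mk(2, mk(mk(Y1, Y1), 2)) = mk(2, V).
Bind Y1 := mk(mk(2, 2), 5); substituting into the remaining equation gives: mk(2, mk(mk(mk(mk(2, 2), 5), mk(mk(2, 2), 5)), 2)) = mk(2, V). Substituting into the earlier bindings gives Z := mk(V, mk(mk(2, 2), 5)), X1 := mk(mk(mk(2, 2), 5), mk(mk(2, 2), 5)).
Decompose mk/2: 2 = 2,  mk(mk(mk(mk(2, 2), 5), mk(mk(2, 2), 5)), 2) = V.
Delete trivial equation 2 = 2.
Bind V := mk(mk(mk(mk(2, 2), 5), mk(mk(2, 2), 5)), 2). Substituting into the earlier binding gives Z := mk(mk(mk(mk(mk(2, 2), 5), mk(mk(2, 2), 5)), 2), mk(mk(2, 2), 5)).
MGU = { Z -> mk(mk(mk(mk(mk(2, 2), 5), mk(mk(2, 2), 5)), 2), mk(mk(2, 2), 5)), X1 -> mk(mk(mk(2, 2), 5), mk(mk(2, 2), 5)), Y1 -> mk(mk(2, 2), 5), V -> mk(mk(mk(mk(2, 2), 5), mk(mk(2, 2), 5)), 2) }, so X1 -> mk(mk(mk(2, 2), 5), mk(mk(2, 2), 5)).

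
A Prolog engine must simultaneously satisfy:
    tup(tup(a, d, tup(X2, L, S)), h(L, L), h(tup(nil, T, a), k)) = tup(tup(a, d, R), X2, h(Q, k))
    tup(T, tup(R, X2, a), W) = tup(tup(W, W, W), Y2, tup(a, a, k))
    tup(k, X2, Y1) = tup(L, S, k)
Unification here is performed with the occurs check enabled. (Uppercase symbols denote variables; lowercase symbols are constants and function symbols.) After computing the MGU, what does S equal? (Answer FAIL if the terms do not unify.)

h(k, k)

Decompose tup/3: tup(a, d, tup(X2, L, S)) = tup(a, d, R),  h(L, L) = X2,  h(tup(nil, T, a), k) = h(Q, k).
Decompose tup/3: a = a,  d = d,  tup(X2, L, S) = R.
Delete trivial equation a = a.
Delete trivial equation d = d.
Bind R := tup(X2, L, S); substituting into the one remaining equation that mentions R gives: tup(T, tup(tup(X2, L, S), X2, a), W) = tup(tup(W, W, W), Y2, tup(a, a, k)).
Bind X2 := h(L, L); substituting into the 2 remaining equations that mention X2 gives: tup(T, tup(tup(h(L, L), L, S), h(L, L), a), W) = tup(tup(W, W, W), Y2, tup(a, a, k)),  tup(k, h(L, L), Y1) = tup(L, S, k). Substituting into the earlier binding gives R := tup(h(L, L), L, S).
Decompose h/2: tup(nil, T, a) = Q,  k = k.
Bind Q := tup(nil, T, a); no other remaining equation mentions Q.
Delete trivial equation k = k.
Decompose tup/3: T = tup(W, W, W),  tup(tup(h(L, L), L, S), h(L, L), a) = Y2,  W = tup(a, a, k).
Bind T := tup(W, W, W); no other remaining equation mentions T. Substituting into the earlier binding gives Q := tup(nil, tup(W, W, W), a).
Bind Y2 := tup(tup(h(L, L), L, S), h(L, L), a); no other remaining equation mentions Y2.
Bind W := tup(a, a, k); no other remaining equation mentions W. Substituting into the earlier bindings gives Q := tup(nil, tup(tup(a, a, k), tup(a, a, k), tup(a, a, k)), a), T := tup(tup(a, a, k), tup(a, a, k), tup(a, a, k)).
Decompose tup/3: k = L,  h(L, L) = S,  Y1 = k.
Bind L := k; substituting into the one remaining equation that mentions L gives: h(k, k) = S. Substituting into the earlier bindings gives R := tup(h(k, k), k, S), X2 := h(k, k), Y2 := tup(tup(h(k, k), k, S), h(k, k), a).
Bind S := h(k, k); no other remaining equation mentions S. Substituting into the earlier bindings gives R := tup(h(k, k), k, h(k, k)), Y2 := tup(tup(h(k, k), k, h(k, k)), h(k, k), a).
Bind Y1 := k.
MGU = { R ↦ tup(h(k, k), k, h(k, k)), X2 ↦ h(k, k), Q ↦ tup(nil, tup(tup(a, a, k), tup(a, a, k), tup(a, a, k)), a), T ↦ tup(tup(a, a, k), tup(a, a, k), tup(a, a, k)), Y2 ↦ tup(tup(h(k, k), k, h(k, k)), h(k, k), a), W ↦ tup(a, a, k), L ↦ k, S ↦ h(k, k), Y1 ↦ k }, so S ↦ h(k, k).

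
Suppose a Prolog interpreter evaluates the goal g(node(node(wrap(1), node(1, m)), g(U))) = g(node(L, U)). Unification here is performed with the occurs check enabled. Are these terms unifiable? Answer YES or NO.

Decompose g/1: node(node(wrap(1), node(1, m)), g(U)) = node(L, U).
Decompose node/2: node(wrap(1), node(1, m)) = L,  g(U) = U.
Bind L := node(wrap(1), node(1, m)); no other remaining equation mentions L.
Occurs check fails: U occurs in g(U); the equation U = g(U) has no finite solution.

NO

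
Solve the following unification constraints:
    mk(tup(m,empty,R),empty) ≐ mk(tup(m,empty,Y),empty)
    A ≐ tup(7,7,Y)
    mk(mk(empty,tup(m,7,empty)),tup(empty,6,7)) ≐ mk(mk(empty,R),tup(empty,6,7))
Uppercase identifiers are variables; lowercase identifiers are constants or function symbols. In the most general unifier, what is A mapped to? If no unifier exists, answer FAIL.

tup(7,7,tup(m,7,empty))

Decompose mk/2: tup(m,empty,R) ≐ tup(m,empty,Y),  empty ≐ empty.
Decompose tup/3: m ≐ m,  empty ≐ empty,  R ≐ Y.
Delete trivial equation m ≐ m.
Delete trivial equation empty ≐ empty.
Bind R := Y; substituting into the one remaining equation that mentions R gives: mk(mk(empty,tup(m,7,empty)),tup(empty,6,7)) ≐ mk(mk(empty,Y),tup(empty,6,7)).
Delete trivial equation empty ≐ empty.
Bind A := tup(7,7,Y); no other remaining equation mentions A.
Decompose mk/2: mk(empty,tup(m,7,empty)) ≐ mk(empty,Y),  tup(empty,6,7) ≐ tup(empty,6,7).
Decompose mk/2: empty ≐ empty,  tup(m,7,empty) ≐ Y.
Delete trivial equation empty ≐ empty.
Bind Y := tup(m,7,empty); no other remaining equation mentions Y. Substituting into the earlier bindings gives R := tup(m,7,empty), A := tup(7,7,tup(m,7,empty)).
Delete trivial equation tup(empty,6,7) ≐ tup(empty,6,7).
MGU = { R := tup(m,7,empty), A := tup(7,7,tup(m,7,empty)), Y := tup(m,7,empty) }, so A := tup(7,7,tup(m,7,empty)).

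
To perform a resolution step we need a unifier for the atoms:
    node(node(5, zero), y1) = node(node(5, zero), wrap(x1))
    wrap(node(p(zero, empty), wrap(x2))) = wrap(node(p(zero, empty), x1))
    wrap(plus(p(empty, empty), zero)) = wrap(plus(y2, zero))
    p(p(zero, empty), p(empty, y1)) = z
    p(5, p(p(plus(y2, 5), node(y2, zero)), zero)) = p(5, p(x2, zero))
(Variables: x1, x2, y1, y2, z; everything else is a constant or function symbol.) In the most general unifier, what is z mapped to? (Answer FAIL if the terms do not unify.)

p(p(zero, empty), p(empty, wrap(wrap(p(plus(p(empty, empty), 5), node(p(empty, empty), zero))))))

Decompose node/2: node(5, zero) = node(5, zero),  y1 = wrap(x1).
Delete trivial equation node(5, zero) = node(5, zero).
Bind y1 := wrap(x1); substituting into the one remaining equation that mentions y1 gives: p(p(zero, empty), p(empty, wrap(x1))) = z.
Decompose wrap/1: node(p(zero, empty), wrap(x2)) = node(p(zero, empty), x1).
Decompose node/2: p(zero, empty) = p(zero, empty),  wrap(x2) = x1.
Delete trivial equation p(zero, empty) = p(zero, empty).
Bind x1 := wrap(x2); substituting into the one remaining equation that mentions x1 gives: p(p(zero, empty), p(empty, wrap(wrap(x2)))) = z. Substituting into the earlier binding gives y1 := wrap(wrap(x2)).
Decompose wrap/1: plus(p(empty, empty), zero) = plus(y2, zero).
Decompose plus/2: p(empty, empty) = y2,  zero = zero.
Bind y2 := p(empty, empty); substituting into the one remaining equation that mentions y2 gives: p(5, p(p(plus(p(empty, empty), 5), node(p(empty, empty), zero)), zero)) = p(5, p(x2, zero)).
Delete trivial equation zero = zero.
Bind z := p(p(zero, empty), p(empty, wrap(wrap(x2)))); no other remaining equation mentions z.
Decompose p/2: 5 = 5,  p(p(plus(p(empty, empty), 5), node(p(empty, empty), zero)), zero) = p(x2, zero).
Delete trivial equation 5 = 5.
Decompose p/2: p(plus(p(empty, empty), 5), node(p(empty, empty), zero)) = x2,  zero = zero.
Bind x2 := p(plus(p(empty, empty), 5), node(p(empty, empty), zero)); no other remaining equation mentions x2. Substituting into the earlier bindings gives y1 := wrap(wrap(p(plus(p(empty, empty), 5), node(p(empty, empty), zero)))), x1 := wrap(p(plus(p(empty, empty), 5), node(p(empty, empty), zero))), z := p(p(zero, empty), p(empty, wrap(wrap(p(plus(p(empty, empty), 5), node(p(empty, empty), zero)))))).
Delete trivial equation zero = zero.
MGU = { y1 := wrap(wrap(p(plus(p(empty, empty), 5), node(p(empty, empty), zero)))), x1 := wrap(p(plus(p(empty, empty), 5), node(p(empty, empty), zero))), y2 := p(empty, empty), z := p(p(zero, empty), p(empty, wrap(wrap(p(plus(p(empty, empty), 5), node(p(empty, empty), zero)))))), x2 := p(plus(p(empty, empty), 5), node(p(empty, empty), zero)) }, so z := p(p(zero, empty), p(empty, wrap(wrap(p(plus(p(empty, empty), 5), node(p(empty, empty), zero)))))).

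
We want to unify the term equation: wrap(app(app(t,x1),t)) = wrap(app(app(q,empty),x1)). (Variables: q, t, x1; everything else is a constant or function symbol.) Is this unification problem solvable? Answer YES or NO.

Decompose wrap/1: app(app(t,x1),t) = app(app(q,empty),x1).
Decompose app/2: app(t,x1) = app(q,empty),  t = x1.
Decompose app/2: t = q,  x1 = empty.
Bind t := q; substituting into the one remaining equation that mentions t gives: q = x1.
Bind x1 := empty; substituting into the remaining equation gives: q = empty.
Bind q := empty. Substituting into the earlier binding gives t := empty.
No equations remain and no clash or occurs-check failure arose, so a unifier exists.

YES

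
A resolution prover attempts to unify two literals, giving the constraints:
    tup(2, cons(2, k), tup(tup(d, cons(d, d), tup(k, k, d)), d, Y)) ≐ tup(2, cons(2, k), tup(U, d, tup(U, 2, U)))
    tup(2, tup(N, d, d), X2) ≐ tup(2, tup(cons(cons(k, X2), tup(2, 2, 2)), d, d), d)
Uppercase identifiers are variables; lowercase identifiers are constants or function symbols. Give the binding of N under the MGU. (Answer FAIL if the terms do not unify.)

Decompose tup/3: 2 ≐ 2,  cons(2, k) ≐ cons(2, k),  tup(tup(d, cons(d, d), tup(k, k, d)), d, Y) ≐ tup(U, d, tup(U, 2, U)).
Delete trivial equation 2 ≐ 2.
Delete trivial equation cons(2, k) ≐ cons(2, k).
Decompose tup/3: tup(d, cons(d, d), tup(k, k, d)) ≐ U,  d ≐ d,  Y ≐ tup(U, 2, U).
Bind U := tup(d, cons(d, d), tup(k, k, d)); substituting into the one remaining equation that mentions U gives: Y ≐ tup(tup(d, cons(d, d), tup(k, k, d)), 2, tup(d, cons(d, d), tup(k, k, d))).
Delete trivial equation d ≐ d.
Bind Y := tup(tup(d, cons(d, d), tup(k, k, d)), 2, tup(d, cons(d, d), tup(k, k, d))); no other remaining equation mentions Y.
Decompose tup/3: 2 ≐ 2,  tup(N, d, d) ≐ tup(cons(cons(k, X2), tup(2, 2, 2)), d, d),  X2 ≐ d.
Delete trivial equation 2 ≐ 2.
Decompose tup/3: N ≐ cons(cons(k, X2), tup(2, 2, 2)),  d ≐ d,  d ≐ d.
Bind N := cons(cons(k, X2), tup(2, 2, 2)); no other remaining equation mentions N.
Delete trivial equation d ≐ d.
Delete trivial equation d ≐ d.
Bind X2 := d. Substituting into the earlier binding gives N := cons(cons(k, d), tup(2, 2, 2)).
MGU = { U -> tup(d, cons(d, d), tup(k, k, d)), Y -> tup(tup(d, cons(d, d), tup(k, k, d)), 2, tup(d, cons(d, d), tup(k, k, d))), N -> cons(cons(k, d), tup(2, 2, 2)), X2 -> d }, so N -> cons(cons(k, d), tup(2, 2, 2)).

cons(cons(k, d), tup(2, 2, 2))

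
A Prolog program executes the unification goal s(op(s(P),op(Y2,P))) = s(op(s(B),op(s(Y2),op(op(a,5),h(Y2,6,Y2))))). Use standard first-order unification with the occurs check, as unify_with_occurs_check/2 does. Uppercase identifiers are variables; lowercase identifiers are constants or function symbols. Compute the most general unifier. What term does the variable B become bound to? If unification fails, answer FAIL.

FAIL

Decompose s/1: op(s(P),op(Y2,P)) = op(s(B),op(s(Y2),op(op(a,5),h(Y2,6,Y2)))).
Decompose op/2: s(P) = s(B),  op(Y2,P) = op(s(Y2),op(op(a,5),h(Y2,6,Y2))).
Decompose s/1: P = B.
Bind P := B; substituting into the remaining equation gives: op(Y2,B) = op(s(Y2),op(op(a,5),h(Y2,6,Y2))).
Decompose op/2: Y2 = s(Y2),  B = op(op(a,5),h(Y2,6,Y2)).
Occurs check fails: Y2 occurs in s(Y2); the equation Y2 = s(Y2) has no finite solution.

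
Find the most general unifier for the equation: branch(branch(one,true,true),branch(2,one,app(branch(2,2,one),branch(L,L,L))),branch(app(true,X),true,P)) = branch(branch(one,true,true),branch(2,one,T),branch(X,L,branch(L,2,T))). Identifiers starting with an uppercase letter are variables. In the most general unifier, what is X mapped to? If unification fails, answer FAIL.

Decompose branch/3: branch(one,true,true) = branch(one,true,true),  branch(2,one,app(branch(2,2,one),branch(L,L,L))) = branch(2,one,T),  branch(app(true,X),true,P) = branch(X,L,branch(L,2,T)).
Delete trivial equation branch(one,true,true) = branch(one,true,true).
Decompose branch/3: 2 = 2,  one = one,  app(branch(2,2,one),branch(L,L,L)) = T.
Delete trivial equation 2 = 2.
Delete trivial equation one = one.
Bind T := app(branch(2,2,one),branch(L,L,L)); substituting into the remaining equation gives: branch(app(true,X),true,P) = branch(X,L,branch(L,2,app(branch(2,2,one),branch(L,L,L)))).
Decompose branch/3: app(true,X) = X,  true = L,  P = branch(L,2,app(branch(2,2,one),branch(L,L,L))).
Occurs check fails: X occurs in app(true,X); the equation X = app(true,X) has no finite solution.

FAIL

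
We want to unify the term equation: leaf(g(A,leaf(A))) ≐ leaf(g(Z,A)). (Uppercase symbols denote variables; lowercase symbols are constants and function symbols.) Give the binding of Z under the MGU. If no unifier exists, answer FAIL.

FAIL

Decompose leaf/1: g(A,leaf(A)) ≐ g(Z,A).
Decompose g/2: A ≐ Z,  leaf(A) ≐ A.
Bind A := Z; substituting into the remaining equation gives: leaf(Z) ≐ Z.
Occurs check fails: Z occurs in leaf(Z); the equation Z ≐ leaf(Z) has no finite solution.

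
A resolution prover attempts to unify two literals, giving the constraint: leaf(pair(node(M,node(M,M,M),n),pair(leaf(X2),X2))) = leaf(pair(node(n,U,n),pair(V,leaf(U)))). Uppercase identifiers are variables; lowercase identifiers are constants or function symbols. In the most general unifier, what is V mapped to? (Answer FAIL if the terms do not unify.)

Decompose leaf/1: pair(node(M,node(M,M,M),n),pair(leaf(X2),X2)) = pair(node(n,U,n),pair(V,leaf(U))).
Decompose pair/2: node(M,node(M,M,M),n) = node(n,U,n),  pair(leaf(X2),X2) = pair(V,leaf(U)).
Decompose node/3: M = n,  node(M,M,M) = U,  n = n.
Bind M := n; substituting into the one remaining equation that mentions M gives: node(n,n,n) = U.
Bind U := node(n,n,n); substituting into the one remaining equation that mentions U gives: pair(leaf(X2),X2) = pair(V,leaf(node(n,n,n))).
Delete trivial equation n = n.
Decompose pair/2: leaf(X2) = V,  X2 = leaf(node(n,n,n)).
Bind V := leaf(X2); no other remaining equation mentions V.
Bind X2 := leaf(node(n,n,n)). Substituting into the earlier binding gives V := leaf(leaf(node(n,n,n))).
MGU = { M ↦ n, U ↦ node(n,n,n), V ↦ leaf(leaf(node(n,n,n))), X2 ↦ leaf(node(n,n,n)) }, so V ↦ leaf(leaf(node(n,n,n))).

leaf(leaf(node(n,n,n)))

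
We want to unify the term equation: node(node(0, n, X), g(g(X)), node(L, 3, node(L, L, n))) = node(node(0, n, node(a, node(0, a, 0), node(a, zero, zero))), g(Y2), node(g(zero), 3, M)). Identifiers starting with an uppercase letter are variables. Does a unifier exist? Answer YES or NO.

YES

Decompose node/3: node(0, n, X) = node(0, n, node(a, node(0, a, 0), node(a, zero, zero))),  g(g(X)) = g(Y2),  node(L, 3, node(L, L, n)) = node(g(zero), 3, M).
Decompose node/3: 0 = 0,  n = n,  X = node(a, node(0, a, 0), node(a, zero, zero)).
Delete trivial equation 0 = 0.
Delete trivial equation n = n.
Bind X := node(a, node(0, a, 0), node(a, zero, zero)); substituting into the one remaining equation that mentions X gives: g(g(node(a, node(0, a, 0), node(a, zero, zero)))) = g(Y2).
Decompose g/1: g(node(a, node(0, a, 0), node(a, zero, zero))) = Y2.
Bind Y2 := g(node(a, node(0, a, 0), node(a, zero, zero))); no other remaining equation mentions Y2.
Decompose node/3: L = g(zero),  3 = 3,  node(L, L, n) = M.
Bind L := g(zero); substituting into the one remaining equation that mentions L gives: node(g(zero), g(zero), n) = M.
Delete trivial equation 3 = 3.
Bind M := node(g(zero), g(zero), n).
No equations remain and no clash or occurs-check failure arose, so a unifier exists.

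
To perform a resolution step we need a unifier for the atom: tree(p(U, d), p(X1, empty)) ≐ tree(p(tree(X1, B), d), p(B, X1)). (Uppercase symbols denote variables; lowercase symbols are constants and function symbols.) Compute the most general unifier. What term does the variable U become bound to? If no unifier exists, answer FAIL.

tree(empty, empty)

Decompose tree/2: p(U, d) ≐ p(tree(X1, B), d),  p(X1, empty) ≐ p(B, X1).
Decompose p/2: U ≐ tree(X1, B),  d ≐ d.
Bind U := tree(X1, B); no other remaining equation mentions U.
Delete trivial equation d ≐ d.
Decompose p/2: X1 ≐ B,  empty ≐ X1.
Bind X1 := B; substituting into the remaining equation gives: empty ≐ B. Substituting into the earlier binding gives U := tree(B, B).
Bind B := empty. Substituting into the earlier bindings gives U := tree(empty, empty), X1 := empty.
MGU = { U -> tree(empty, empty), X1 -> empty, B -> empty }, so U -> tree(empty, empty).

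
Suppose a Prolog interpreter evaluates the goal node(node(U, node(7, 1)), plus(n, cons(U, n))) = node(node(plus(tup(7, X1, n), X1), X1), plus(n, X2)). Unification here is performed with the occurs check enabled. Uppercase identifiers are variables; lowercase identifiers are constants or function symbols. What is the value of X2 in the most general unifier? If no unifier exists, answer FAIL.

cons(plus(tup(7, node(7, 1), n), node(7, 1)), n)

Decompose node/2: node(U, node(7, 1)) = node(plus(tup(7, X1, n), X1), X1),  plus(n, cons(U, n)) = plus(n, X2).
Decompose node/2: U = plus(tup(7, X1, n), X1),  node(7, 1) = X1.
Bind U := plus(tup(7, X1, n), X1); substituting into the one remaining equation that mentions U gives: plus(n, cons(plus(tup(7, X1, n), X1), n)) = plus(n, X2).
Bind X1 := node(7, 1); substituting into the remaining equation gives: plus(n, cons(plus(tup(7, node(7, 1), n), node(7, 1)), n)) = plus(n, X2). Substituting into the earlier binding gives U := plus(tup(7, node(7, 1), n), node(7, 1)).
Decompose plus/2: n = n,  cons(plus(tup(7, node(7, 1), n), node(7, 1)), n) = X2.
Delete trivial equation n = n.
Bind X2 := cons(plus(tup(7, node(7, 1), n), node(7, 1)), n).
MGU = { U -> plus(tup(7, node(7, 1), n), node(7, 1)), X1 -> node(7, 1), X2 -> cons(plus(tup(7, node(7, 1), n), node(7, 1)), n) }, so X2 -> cons(plus(tup(7, node(7, 1), n), node(7, 1)), n).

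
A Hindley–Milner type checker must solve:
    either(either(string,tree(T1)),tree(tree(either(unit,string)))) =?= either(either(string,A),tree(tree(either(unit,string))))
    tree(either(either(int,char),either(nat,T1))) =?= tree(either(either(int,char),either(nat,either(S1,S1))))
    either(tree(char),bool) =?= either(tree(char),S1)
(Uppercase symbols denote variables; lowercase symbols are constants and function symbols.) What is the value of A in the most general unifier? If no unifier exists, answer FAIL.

Decompose either/2: either(string,tree(T1)) =?= either(string,A),  tree(tree(either(unit,string))) =?= tree(tree(either(unit,string))).
Decompose either/2: string =?= string,  tree(T1) =?= A.
Delete trivial equation string =?= string.
Bind A := tree(T1); no other remaining equation mentions A.
Delete trivial equation tree(tree(either(unit,string))) =?= tree(tree(either(unit,string))).
Decompose tree/1: either(either(int,char),either(nat,T1)) =?= either(either(int,char),either(nat,either(S1,S1))).
Decompose either/2: either(int,char) =?= either(int,char),  either(nat,T1) =?= either(nat,either(S1,S1)).
Delete trivial equation either(int,char) =?= either(int,char).
Decompose either/2: nat =?= nat,  T1 =?= either(S1,S1).
Delete trivial equation nat =?= nat.
Bind T1 := either(S1,S1); no other remaining equation mentions T1. Substituting into the earlier binding gives A := tree(either(S1,S1)).
Decompose either/2: tree(char) =?= tree(char),  bool =?= S1.
Delete trivial equation tree(char) =?= tree(char).
Bind S1 := bool. Substituting into the earlier bindings gives A := tree(either(bool,bool)), T1 := either(bool,bool).
MGU = { A ↦ tree(either(bool,bool)), T1 ↦ either(bool,bool), S1 ↦ bool }, so A ↦ tree(either(bool,bool)).

tree(either(bool,bool))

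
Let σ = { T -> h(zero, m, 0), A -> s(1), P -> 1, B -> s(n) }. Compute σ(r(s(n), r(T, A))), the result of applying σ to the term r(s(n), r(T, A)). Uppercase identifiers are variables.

r(s(n), r(h(zero, m, 0), s(1)))

Replace each occurrence of T with h(zero, m, 0).
Replace each occurrence of A with s(1).
Result: r(s(n), r(h(zero, m, 0), s(1))).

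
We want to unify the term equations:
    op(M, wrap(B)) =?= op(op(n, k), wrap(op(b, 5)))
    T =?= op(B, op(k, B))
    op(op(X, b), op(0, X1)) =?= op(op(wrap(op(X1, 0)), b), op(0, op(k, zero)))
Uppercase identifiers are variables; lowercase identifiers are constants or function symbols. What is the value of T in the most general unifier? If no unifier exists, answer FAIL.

Decompose op/2: M =?= op(n, k),  wrap(B) =?= wrap(op(b, 5)).
Bind M := op(n, k); no other remaining equation mentions M.
Decompose wrap/1: B =?= op(b, 5).
Bind B := op(b, 5); substituting into the one remaining equation that mentions B gives: T =?= op(op(b, 5), op(k, op(b, 5))).
Bind T := op(op(b, 5), op(k, op(b, 5))); no other remaining equation mentions T.
Decompose op/2: op(X, b) =?= op(wrap(op(X1, 0)), b),  op(0, X1) =?= op(0, op(k, zero)).
Decompose op/2: X =?= wrap(op(X1, 0)),  b =?= b.
Bind X := wrap(op(X1, 0)); no other remaining equation mentions X.
Delete trivial equation b =?= b.
Decompose op/2: 0 =?= 0,  X1 =?= op(k, zero).
Delete trivial equation 0 =?= 0.
Bind X1 := op(k, zero). Substituting into the earlier binding gives X := wrap(op(op(k, zero), 0)).
MGU = { M -> op(n, k), B -> op(b, 5), T -> op(op(b, 5), op(k, op(b, 5))), X -> wrap(op(op(k, zero), 0)), X1 -> op(k, zero) }, so T -> op(op(b, 5), op(k, op(b, 5))).

op(op(b, 5), op(k, op(b, 5)))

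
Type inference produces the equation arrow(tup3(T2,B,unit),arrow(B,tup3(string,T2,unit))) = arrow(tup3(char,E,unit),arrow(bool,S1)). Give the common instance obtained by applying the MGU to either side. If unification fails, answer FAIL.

Decompose arrow/2: tup3(T2,B,unit) = tup3(char,E,unit),  arrow(B,tup3(string,T2,unit)) = arrow(bool,S1).
Decompose tup3/3: T2 = char,  B = E,  unit = unit.
Bind T2 := char; substituting into the one remaining equation that mentions T2 gives: arrow(B,tup3(string,char,unit)) = arrow(bool,S1).
Bind B := E; substituting into the one remaining equation that mentions B gives: arrow(E,tup3(string,char,unit)) = arrow(bool,S1).
Delete trivial equation unit = unit.
Decompose arrow/2: E = bool,  tup3(string,char,unit) = S1.
Bind E := bool; no other remaining equation mentions E. Substituting into the earlier binding gives B := bool.
Bind S1 := tup3(string,char,unit).
Applying the MGU to either side gives arrow(tup3(char,bool,unit),arrow(bool,tup3(string,char,unit))).

arrow(tup3(char,bool,unit),arrow(bool,tup3(string,char,unit)))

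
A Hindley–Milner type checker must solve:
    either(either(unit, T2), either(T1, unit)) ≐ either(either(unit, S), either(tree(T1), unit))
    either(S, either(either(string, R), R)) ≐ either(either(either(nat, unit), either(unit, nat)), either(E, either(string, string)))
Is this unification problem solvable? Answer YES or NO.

NO

Decompose either/2: either(unit, T2) ≐ either(unit, S),  either(T1, unit) ≐ either(tree(T1), unit).
Decompose either/2: unit ≐ unit,  T2 ≐ S.
Delete trivial equation unit ≐ unit.
Bind T2 := S; no other remaining equation mentions T2.
Decompose either/2: T1 ≐ tree(T1),  unit ≐ unit.
Occurs check fails: T1 occurs in tree(T1); the equation T1 ≐ tree(T1) has no finite solution.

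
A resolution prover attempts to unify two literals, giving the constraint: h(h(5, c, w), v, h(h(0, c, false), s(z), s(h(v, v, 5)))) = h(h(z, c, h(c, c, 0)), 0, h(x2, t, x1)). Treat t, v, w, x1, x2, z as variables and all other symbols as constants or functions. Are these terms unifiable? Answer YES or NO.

YES

Decompose h/3: h(5, c, w) = h(z, c, h(c, c, 0)),  v = 0,  h(h(0, c, false), s(z), s(h(v, v, 5))) = h(x2, t, x1).
Decompose h/3: 5 = z,  c = c,  w = h(c, c, 0).
Bind z := 5; substituting into the one remaining equation that mentions z gives: h(h(0, c, false), s(5), s(h(v, v, 5))) = h(x2, t, x1).
Delete trivial equation c = c.
Bind w := h(c, c, 0); no other remaining equation mentions w.
Bind v := 0; substituting into the remaining equation gives: h(h(0, c, false), s(5), s(h(0, 0, 5))) = h(x2, t, x1).
Decompose h/3: h(0, c, false) = x2,  s(5) = t,  s(h(0, 0, 5)) = x1.
Bind x2 := h(0, c, false); no other remaining equation mentions x2.
Bind t := s(5); no other remaining equation mentions t.
Bind x1 := s(h(0, 0, 5)).
No equations remain and no clash or occurs-check failure arose, so a unifier exists.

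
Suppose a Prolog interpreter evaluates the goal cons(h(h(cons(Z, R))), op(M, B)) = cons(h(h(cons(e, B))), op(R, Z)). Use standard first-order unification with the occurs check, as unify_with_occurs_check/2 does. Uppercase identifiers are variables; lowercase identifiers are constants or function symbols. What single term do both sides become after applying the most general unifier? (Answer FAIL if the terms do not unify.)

cons(h(h(cons(e, e))), op(e, e))

Decompose cons/2: h(h(cons(Z, R))) = h(h(cons(e, B))),  op(M, B) = op(R, Z).
Decompose h/1: h(cons(Z, R)) = h(cons(e, B)).
Decompose h/1: cons(Z, R) = cons(e, B).
Decompose cons/2: Z = e,  R = B.
Bind Z := e; substituting into the one remaining equation that mentions Z gives: op(M, B) = op(R, e).
Bind R := B; substituting into the remaining equation gives: op(M, B) = op(B, e).
Decompose op/2: M = B,  B = e.
Bind M := B; no other remaining equation mentions M.
Bind B := e. Substituting into the earlier bindings gives R := e, M := e.
Applying the MGU to either side gives cons(h(h(cons(e, e))), op(e, e)).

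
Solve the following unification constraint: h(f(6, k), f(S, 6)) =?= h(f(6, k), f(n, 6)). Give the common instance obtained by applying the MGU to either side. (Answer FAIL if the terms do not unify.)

Decompose h/2: f(6, k) =?= f(6, k),  f(S, 6) =?= f(n, 6).
Delete trivial equation f(6, k) =?= f(6, k).
Decompose f/2: S =?= n,  6 =?= 6.
Bind S := n; no other remaining equation mentions S.
Delete trivial equation 6 =?= 6.
Applying the MGU to either side gives h(f(6, k), f(n, 6)).

h(f(6, k), f(n, 6))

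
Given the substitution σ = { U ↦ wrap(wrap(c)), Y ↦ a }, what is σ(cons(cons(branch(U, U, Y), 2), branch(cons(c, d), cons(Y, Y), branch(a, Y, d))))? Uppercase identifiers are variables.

cons(cons(branch(wrap(wrap(c)), wrap(wrap(c)), a), 2), branch(cons(c, d), cons(a, a), branch(a, a, d)))

Replace each occurrence of U with wrap(wrap(c)).
Replace each occurrence of Y with a.
Result: cons(cons(branch(wrap(wrap(c)), wrap(wrap(c)), a), 2), branch(cons(c, d), cons(a, a), branch(a, a, d))).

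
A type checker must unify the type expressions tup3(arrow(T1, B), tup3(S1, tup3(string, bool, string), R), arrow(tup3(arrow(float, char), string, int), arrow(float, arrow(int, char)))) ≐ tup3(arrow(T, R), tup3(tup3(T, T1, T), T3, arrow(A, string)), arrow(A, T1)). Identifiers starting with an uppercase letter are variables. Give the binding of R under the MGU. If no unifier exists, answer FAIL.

Decompose tup3/3: arrow(T1, B) ≐ arrow(T, R),  tup3(S1, tup3(string, bool, string), R) ≐ tup3(tup3(T, T1, T), T3, arrow(A, string)),  arrow(tup3(arrow(float, char), string, int), arrow(float, arrow(int, char))) ≐ arrow(A, T1).
Decompose arrow/2: T1 ≐ T,  B ≐ R.
Bind T1 := T; substituting into the 2 remaining equations that mention T1 gives: tup3(S1, tup3(string, bool, string), R) ≐ tup3(tup3(T, T, T), T3, arrow(A, string)),  arrow(tup3(arrow(float, char), string, int), arrow(float, arrow(int, char))) ≐ arrow(A, T).
Bind B := R; no other remaining equation mentions B.
Decompose tup3/3: S1 ≐ tup3(T, T, T),  tup3(string, bool, string) ≐ T3,  R ≐ arrow(A, string).
Bind S1 := tup3(T, T, T); no other remaining equation mentions S1.
Bind T3 := tup3(string, bool, string); no other remaining equation mentions T3.
Bind R := arrow(A, string); no other remaining equation mentions R. Substituting into the earlier binding gives B := arrow(A, string).
Decompose arrow/2: tup3(arrow(float, char), string, int) ≐ A,  arrow(float, arrow(int, char)) ≐ T.
Bind A := tup3(arrow(float, char), string, int); no other remaining equation mentions A. Substituting into the earlier bindings gives B := arrow(tup3(arrow(float, char), string, int), string), R := arrow(tup3(arrow(float, char), string, int), string).
Bind T := arrow(float, arrow(int, char)). Substituting into the earlier bindings gives T1 := arrow(float, arrow(int, char)), S1 := tup3(arrow(float, arrow(int, char)), arrow(float, arrow(int, char)), arrow(float, arrow(int, char))).
MGU = { T1 ↦ arrow(float, arrow(int, char)), B ↦ arrow(tup3(arrow(float, char), string, int), string), S1 ↦ tup3(arrow(float, arrow(int, char)), arrow(float, arrow(int, char)), arrow(float, arrow(int, char))), T3 ↦ tup3(string, bool, string), R ↦ arrow(tup3(arrow(float, char), string, int), string), A ↦ tup3(arrow(float, char), string, int), T ↦ arrow(float, arrow(int, char)) }, so R ↦ arrow(tup3(arrow(float, char), string, int), string).

arrow(tup3(arrow(float, char), string, int), string)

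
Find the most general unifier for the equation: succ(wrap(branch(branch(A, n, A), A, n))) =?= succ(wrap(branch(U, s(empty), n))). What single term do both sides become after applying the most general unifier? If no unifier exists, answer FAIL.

Decompose succ/1: wrap(branch(branch(A, n, A), A, n)) =?= wrap(branch(U, s(empty), n)).
Decompose wrap/1: branch(branch(A, n, A), A, n) =?= branch(U, s(empty), n).
Decompose branch/3: branch(A, n, A) =?= U,  A =?= s(empty),  n =?= n.
Bind U := branch(A, n, A); no other remaining equation mentions U.
Bind A := s(empty); no other remaining equation mentions A. Substituting into the earlier binding gives U := branch(s(empty), n, s(empty)).
Delete trivial equation n =?= n.
Applying the MGU to either side gives succ(wrap(branch(branch(s(empty), n, s(empty)), s(empty), n))).

succ(wrap(branch(branch(s(empty), n, s(empty)), s(empty), n)))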